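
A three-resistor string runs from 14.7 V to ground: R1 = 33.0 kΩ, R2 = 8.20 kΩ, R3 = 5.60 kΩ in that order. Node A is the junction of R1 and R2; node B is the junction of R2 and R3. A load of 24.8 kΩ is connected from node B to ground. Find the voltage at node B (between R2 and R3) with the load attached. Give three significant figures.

V ≈ 1.47 V

At node B, R3 is in parallel with the load: R3‖R_L = 4.568 kΩ.
Below node A the resistance is R2 + (R3‖R_L) = 12.77 kΩ, so V_A = 14.7 × 12.77/45.77 = 4.101 V.
Then V_B = V_A × (R3‖R_L)/(R2 + R3‖R_L) = 4.101 × 4.568/12.77 = 1.47 V.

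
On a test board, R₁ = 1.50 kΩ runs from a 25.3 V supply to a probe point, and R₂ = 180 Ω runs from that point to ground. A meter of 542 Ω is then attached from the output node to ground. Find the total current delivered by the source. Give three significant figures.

R₂‖R_L = 135.1 Ω, so the source sees R₁ + R₂‖R_L = 1635 Ω.
I = 25.3 V / 1635 Ω = 15.5 mA.

I ≈ 15.5 mA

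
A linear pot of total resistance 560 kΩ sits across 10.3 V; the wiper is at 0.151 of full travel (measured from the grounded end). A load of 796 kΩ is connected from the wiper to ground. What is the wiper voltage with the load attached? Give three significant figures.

V ≈ 1.43 V

The wiper splits the pot into (1−α)R = 475.4 kΩ above and αR = 84.56 kΩ below.
Lower section ‖ load = 76.44 kΩ.
V_wiper = 10.3 × 76.44/(475.4 + 76.44) = 1.43 V.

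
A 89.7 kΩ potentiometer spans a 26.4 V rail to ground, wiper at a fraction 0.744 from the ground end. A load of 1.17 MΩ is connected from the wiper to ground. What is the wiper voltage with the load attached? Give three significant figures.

The wiper splits the pot into (1−α)R = 22.96 kΩ above and αR = 66.74 kΩ below.
Lower section ‖ load = 63.14 kΩ.
V_wiper = 26.4 × 63.14/(22.96 + 63.14) = 19.4 V.

V ≈ 19.4 V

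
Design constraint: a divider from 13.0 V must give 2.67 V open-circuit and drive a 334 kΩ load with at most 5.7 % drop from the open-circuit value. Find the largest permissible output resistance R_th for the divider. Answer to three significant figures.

R_th ≤ 20.2 kΩ

Loading drop = R_th/(R_th + R_L) ≤ 0.0570, so R_th ≤ R_L · ε/(1−ε) = 334 kΩ × 0.0570/0.9430 = 20.2 kΩ.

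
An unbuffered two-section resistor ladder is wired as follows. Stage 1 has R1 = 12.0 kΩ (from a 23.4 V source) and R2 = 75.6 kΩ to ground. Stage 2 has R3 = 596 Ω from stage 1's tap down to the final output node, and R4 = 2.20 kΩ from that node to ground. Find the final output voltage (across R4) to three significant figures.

V_out ≈ 3.38 V

Stage 2 presents R3+R4 = 2796 Ω as a load on stage 1's tap.
Stage 1's lower leg becomes R2‖(R3+R4) = 2696 Ω, so V_mid = 23.4 × 2696/14700 = 4.293 V.
Stage 2 is itself unloaded: V_out = V_mid × R4/(R3+R4) = 4.293 × 2200/2796 = 3.38 V.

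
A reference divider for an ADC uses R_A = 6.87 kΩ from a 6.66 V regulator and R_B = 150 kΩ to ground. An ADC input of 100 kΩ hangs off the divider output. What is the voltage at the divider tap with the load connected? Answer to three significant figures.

The load sits in parallel with R_B: R_B‖R_L = (150 × 100) / (150 + 100) = 60.00 kΩ.
V_out = 6.66 × 60.00 / (6.87 + 60.00) = 6.66 × 60.00/66.87 = 5.98 V.
(Unloaded it would have been 6.37 V.)

V_out ≈ 5.98 V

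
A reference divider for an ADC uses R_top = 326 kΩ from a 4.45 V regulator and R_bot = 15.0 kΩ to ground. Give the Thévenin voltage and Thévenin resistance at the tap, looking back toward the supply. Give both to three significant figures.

V_th is the open-circuit tap voltage: 4.45 × 15.0/(326 + 15.0) = 0.196 V.
With the supply zeroed, R_top and R_bot appear in parallel from the tap: R_th = R_top‖R_bot = (326 × 15.0)/341.0 = 14.3 kΩ.

V_th = 0.196 V, R_th = 14.3 kΩ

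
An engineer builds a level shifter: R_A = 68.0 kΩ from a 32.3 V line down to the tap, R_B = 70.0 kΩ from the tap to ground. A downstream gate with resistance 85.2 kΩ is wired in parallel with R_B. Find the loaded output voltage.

V_out ≈ 11.7 V

The load sits in parallel with R_B: R_B‖R_L = (70.0 × 85.2) / (70.0 + 85.2) = 38.43 kΩ.
V_out = 32.3 × 38.43 / (68.0 + 38.43) = 32.3 × 38.43/106.4 = 11.7 V.
(Unloaded it would have been 16.4 V.)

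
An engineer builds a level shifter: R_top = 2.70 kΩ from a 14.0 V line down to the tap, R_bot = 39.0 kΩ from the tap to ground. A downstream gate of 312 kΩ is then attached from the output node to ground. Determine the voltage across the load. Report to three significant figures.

The load sits in parallel with R_bot: R_bot‖R_L = (39.0 × 312) / (39.0 + 312) = 34.67 kΩ.
V_out = 14.0 × 34.67 / (2.70 + 34.67) = 14.0 × 34.67/37.37 = 13.0 V.

V_out ≈ 13.0 V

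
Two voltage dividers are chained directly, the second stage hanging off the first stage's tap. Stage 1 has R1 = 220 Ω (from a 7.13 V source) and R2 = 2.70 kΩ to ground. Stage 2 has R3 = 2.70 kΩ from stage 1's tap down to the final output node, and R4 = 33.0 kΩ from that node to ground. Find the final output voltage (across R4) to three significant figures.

Stage 2 presents R3+R4 = 35700 Ω as a load on stage 1's tap.
Stage 1's lower leg becomes R2‖(R3+R4) = 2510 Ω, so V_mid = 7.13 × 2510/2730 = 6.555 V.
Stage 2 is itself unloaded: V_out = V_mid × R4/(R3+R4) = 6.555 × 33000/35700 = 6.06 V.

V_out ≈ 6.06 V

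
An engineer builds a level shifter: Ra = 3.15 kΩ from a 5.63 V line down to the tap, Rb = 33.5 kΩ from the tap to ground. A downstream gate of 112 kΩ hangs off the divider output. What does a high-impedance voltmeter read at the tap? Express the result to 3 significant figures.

The load sits in parallel with Rb: Rb‖R_L = (33.5 × 112) / (33.5 + 112) = 25.79 kΩ.
V_out = 5.63 × 25.79 / (3.15 + 25.79) = 5.63 × 25.79/28.94 = 5.02 V.

V_out ≈ 5.02 V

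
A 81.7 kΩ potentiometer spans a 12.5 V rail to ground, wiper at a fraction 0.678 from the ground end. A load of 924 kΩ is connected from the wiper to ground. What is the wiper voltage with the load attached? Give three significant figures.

The wiper splits the pot into (1−α)R = 26.31 kΩ above and αR = 55.39 kΩ below.
Lower section ‖ load = 52.26 kΩ.
V_wiper = 12.5 × 52.26/(26.31 + 52.26) = 8.31 V.

V ≈ 8.31 V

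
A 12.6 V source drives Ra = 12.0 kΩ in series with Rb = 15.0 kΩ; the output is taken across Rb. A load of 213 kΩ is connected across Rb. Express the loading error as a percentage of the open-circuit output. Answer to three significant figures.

3.03 %

The divider's output (Thévenin) resistance is Ra‖Rb = 6.667 kΩ.
Fractional drop under load = R_th/(R_th + R_L) = 6.667 / (6.667 + 213) = 0.03035.
So the output falls by 3.03 %.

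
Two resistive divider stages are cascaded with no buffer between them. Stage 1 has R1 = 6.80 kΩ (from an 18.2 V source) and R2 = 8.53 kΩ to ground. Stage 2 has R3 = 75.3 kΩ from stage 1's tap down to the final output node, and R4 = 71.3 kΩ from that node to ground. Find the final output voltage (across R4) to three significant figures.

V_out ≈ 4.80 V

Stage 2 presents R3+R4 = 146.6 kΩ as a load on stage 1's tap.
Stage 1's lower leg becomes R2‖(R3+R4) = 8.061 kΩ, so V_mid = 18.2 × 8.061/14.86 = 9.872 V.
Stage 2 is itself unloaded: V_out = V_mid × R4/(R3+R4) = 9.872 × 71.3/146.6 = 4.80 V.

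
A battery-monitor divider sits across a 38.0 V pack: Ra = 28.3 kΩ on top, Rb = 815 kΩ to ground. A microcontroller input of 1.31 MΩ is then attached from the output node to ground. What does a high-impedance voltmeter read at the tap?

V_out ≈ 36.0 V

The load sits in parallel with Rb: Rb‖R_L = (815 × 1310) / (815 + 1310) = 502.4 kΩ.
V_out = 38.0 × 502.4 / (28.3 + 502.4) = 38.0 × 502.4/530.7 = 36.0 V.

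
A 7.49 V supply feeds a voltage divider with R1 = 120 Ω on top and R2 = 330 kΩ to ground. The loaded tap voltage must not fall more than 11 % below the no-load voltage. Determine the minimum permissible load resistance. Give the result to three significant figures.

Output resistance R_th = R1‖R2 = (120 × 330000)/330100 = 120.0 Ω.
The fractional drop is R_th/(R_th + R_L); requiring this ≤ 0.110 gives R_L ≥ R_th(1/0.110 − 1) = 120.0 × 8.091 = 971 Ω.

R_L(min) ≈ 971 Ω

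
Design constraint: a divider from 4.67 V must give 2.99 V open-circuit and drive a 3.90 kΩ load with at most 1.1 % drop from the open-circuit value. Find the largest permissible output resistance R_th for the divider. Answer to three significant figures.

Loading drop = R_th/(R_th + R_L) ≤ 0.0110, so R_th ≤ R_L · ε/(1−ε) = 3.90 kΩ × 0.0110/0.9890 = 43.4 Ω.
(Any R1, R2 with R2/(R1+R2) = 0.640 and R1‖R2 ≤ 43.4 Ω will meet the spec.)

R_th ≤ 43.4 Ω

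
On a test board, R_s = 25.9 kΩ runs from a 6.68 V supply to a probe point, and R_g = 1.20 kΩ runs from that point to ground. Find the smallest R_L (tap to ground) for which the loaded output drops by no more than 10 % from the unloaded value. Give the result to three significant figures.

Output resistance R_th = R_s‖R_g = (25.9 × 1.20)/27.10 = 1.147 kΩ.
The fractional drop is R_th/(R_th + R_L); requiring this ≤ 0.100 gives R_L ≥ R_th(1/0.100 − 1) = 1.147 × 9.000 = 10.3 kΩ.

R_L(min) ≈ 10.3 kΩ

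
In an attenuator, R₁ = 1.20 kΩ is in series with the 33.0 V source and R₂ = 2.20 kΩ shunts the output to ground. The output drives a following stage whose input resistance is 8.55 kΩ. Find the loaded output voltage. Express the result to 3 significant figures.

V_out ≈ 19.6 V

The load sits in parallel with R₂: R₂‖R_L = (2.20 × 8.55) / (2.20 + 8.55) = 1.750 kΩ.
V_out = 33.0 × 1.750 / (1.20 + 1.750) = 33.0 × 1.750/2.950 = 19.6 V.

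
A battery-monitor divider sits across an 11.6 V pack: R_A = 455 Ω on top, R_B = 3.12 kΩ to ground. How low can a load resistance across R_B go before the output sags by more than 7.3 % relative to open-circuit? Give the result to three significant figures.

R_L(min) ≈ 5.04 kΩ

Output resistance R_th = R_A‖R_B = (455 × 3120)/3575 = 397.1 Ω.
The fractional drop is R_th/(R_th + R_L); requiring this ≤ 0.0730 gives R_L ≥ R_th(1/0.0730 − 1) = 397.1 × 12.70 = 5.04 kΩ.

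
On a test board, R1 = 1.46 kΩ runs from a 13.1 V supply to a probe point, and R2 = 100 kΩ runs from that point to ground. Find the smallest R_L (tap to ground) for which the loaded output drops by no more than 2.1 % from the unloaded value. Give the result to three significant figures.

R_L(min) ≈ 67.1 kΩ

Output resistance R_th = R1‖R2 = (1.46 × 100)/101.5 = 1.439 kΩ.
The fractional drop is R_th/(R_th + R_L); requiring this ≤ 0.0210 gives R_L ≥ R_th(1/0.0210 − 1) = 1.439 × 46.62 = 67.1 kΩ.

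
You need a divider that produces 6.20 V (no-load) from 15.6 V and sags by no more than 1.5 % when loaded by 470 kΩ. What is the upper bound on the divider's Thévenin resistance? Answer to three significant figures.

R_th ≤ 7.16 kΩ

Loading drop = R_th/(R_th + R_L) ≤ 0.0150, so R_th ≤ R_L · ε/(1−ε) = 470 kΩ × 0.0150/0.9850 = 7.16 kΩ.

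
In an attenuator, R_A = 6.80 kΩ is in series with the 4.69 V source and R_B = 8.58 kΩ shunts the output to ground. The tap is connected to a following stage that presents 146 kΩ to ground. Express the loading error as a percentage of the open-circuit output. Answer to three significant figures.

The divider's output (Thévenin) resistance is R_A‖R_B = 3.793 kΩ.
Fractional drop under load = R_th/(R_th + R_L) = 3.793 / (3.793 + 146) = 0.02532.
So the output falls by 2.53 %.

2.53 %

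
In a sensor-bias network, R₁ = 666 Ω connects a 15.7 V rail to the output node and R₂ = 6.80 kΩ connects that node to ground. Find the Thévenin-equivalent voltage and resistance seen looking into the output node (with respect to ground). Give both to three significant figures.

V_th = 14.3 V, R_th = 607 Ω

V_th is the open-circuit tap voltage: 15.7 × 6800/(666 + 6800) = 14.3 V.
With the supply zeroed, R₁ and R₂ appear in parallel from the tap: R_th = R₁‖R₂ = (666 × 6800)/7466 = 607 Ω.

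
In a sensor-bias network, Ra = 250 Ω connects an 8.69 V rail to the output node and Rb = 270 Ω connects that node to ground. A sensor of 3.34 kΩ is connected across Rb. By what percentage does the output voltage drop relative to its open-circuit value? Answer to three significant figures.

The divider's output (Thévenin) resistance is Ra‖Rb = 129.8 Ω.
Fractional drop under load = R_th/(R_th + R_L) = 129.8 / (129.8 + 3340) = 0.03741.
So the output falls by 3.74 %.

3.74 %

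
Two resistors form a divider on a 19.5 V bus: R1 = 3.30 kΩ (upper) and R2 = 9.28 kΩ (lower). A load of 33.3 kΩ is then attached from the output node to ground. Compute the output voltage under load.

V_out ≈ 13.4 V

The load sits in parallel with R2: R2‖R_L = (9.28 × 33.3) / (9.28 + 33.3) = 7.257 kΩ.
V_out = 19.5 × 7.257 / (3.30 + 7.257) = 19.5 × 7.257/10.56 = 13.4 V.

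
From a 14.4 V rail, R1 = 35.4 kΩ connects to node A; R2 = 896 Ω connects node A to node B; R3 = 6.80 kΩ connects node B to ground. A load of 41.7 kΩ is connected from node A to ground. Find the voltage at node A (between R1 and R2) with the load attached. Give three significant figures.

V ≈ 2.23 V

Below node A the series string R2+R3 = 7696 Ω sits in parallel with the 41700 Ω load: 6497 Ω.
V_A = 14.4 × 6497/(35400 + 6497) = 2.23 V.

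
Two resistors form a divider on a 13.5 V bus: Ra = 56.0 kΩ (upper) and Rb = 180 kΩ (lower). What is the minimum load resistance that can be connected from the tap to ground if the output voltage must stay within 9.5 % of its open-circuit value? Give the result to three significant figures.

R_L(min) ≈ 407 kΩ

Output resistance R_th = Ra‖Rb = (56.0 × 180)/236.0 = 42.71 kΩ.
The fractional drop is R_th/(R_th + R_L); requiring this ≤ 0.0950 gives R_L ≥ R_th(1/0.0950 − 1) = 42.71 × 9.526 = 407 kΩ.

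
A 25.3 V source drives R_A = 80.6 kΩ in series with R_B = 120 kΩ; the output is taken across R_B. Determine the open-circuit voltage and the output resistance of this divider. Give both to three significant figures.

V_th = 15.1 V, R_th = 48.2 kΩ

V_th is the open-circuit tap voltage: 25.3 × 120/(80.6 + 120) = 15.1 V.
With the supply zeroed, R_A and R_B appear in parallel from the tap: R_th = R_A‖R_B = (80.6 × 120)/200.6 = 48.2 kΩ.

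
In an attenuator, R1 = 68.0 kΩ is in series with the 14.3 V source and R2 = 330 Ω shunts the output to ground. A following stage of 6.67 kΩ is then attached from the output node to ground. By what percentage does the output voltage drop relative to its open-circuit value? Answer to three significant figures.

4.69 %

The divider's output (Thévenin) resistance is R1‖R2 = 328.4 Ω.
Fractional drop under load = R_th/(R_th + R_L) = 328.4 / (328.4 + 6670) = 0.04693.
So the output falls by 4.69 %.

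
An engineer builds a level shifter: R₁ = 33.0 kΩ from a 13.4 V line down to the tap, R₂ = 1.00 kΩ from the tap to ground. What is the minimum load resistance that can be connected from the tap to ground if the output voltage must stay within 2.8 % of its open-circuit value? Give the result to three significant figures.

R_L(min) ≈ 33.7 kΩ

Output resistance R_th = R₁‖R₂ = (33000 × 1000)/34000 = 970.6 Ω.
The fractional drop is R_th/(R_th + R_L); requiring this ≤ 0.0280 gives R_L ≥ R_th(1/0.0280 − 1) = 970.6 × 34.71 = 33.7 kΩ.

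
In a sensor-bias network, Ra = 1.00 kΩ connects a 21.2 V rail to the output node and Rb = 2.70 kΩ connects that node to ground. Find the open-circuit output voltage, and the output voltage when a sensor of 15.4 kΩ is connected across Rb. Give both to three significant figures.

Open-circuit: V = 21.2 × 2.70/(1.00 + 2.70) = 15.5 V.
With the load, Rb becomes Rb‖R_L = 2.297 kΩ, so V = 21.2 × 2.297/3.297 = 14.8 V.

Unloaded: 15.5 V; loaded: 14.8 V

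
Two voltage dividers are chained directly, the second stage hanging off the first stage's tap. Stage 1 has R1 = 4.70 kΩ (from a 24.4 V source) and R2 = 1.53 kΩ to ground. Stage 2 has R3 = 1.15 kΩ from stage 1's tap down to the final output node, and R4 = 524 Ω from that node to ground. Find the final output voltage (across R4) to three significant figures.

Stage 2 presents R3+R4 = 1674 Ω as a load on stage 1's tap.
Stage 1's lower leg becomes R2‖(R3+R4) = 799.4 Ω, so V_mid = 24.4 × 799.4/5499 = 3.547 V.
Stage 2 is itself unloaded: V_out = V_mid × R4/(R3+R4) = 3.547 × 524/1674 = 1.11 V.

V_out ≈ 1.11 V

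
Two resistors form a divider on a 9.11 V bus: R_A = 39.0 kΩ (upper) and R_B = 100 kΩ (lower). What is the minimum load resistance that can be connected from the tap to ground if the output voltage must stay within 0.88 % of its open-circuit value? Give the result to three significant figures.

R_L(min) ≈ 3.16 MΩ

Output resistance R_th = R_A‖R_B = (39.0 × 100)/139.0 = 28.06 kΩ.
The fractional drop is R_th/(R_th + R_L); requiring this ≤ 0.00880 gives R_L ≥ R_th(1/0.00880 − 1) = 28.06 × 112.6 = 3.16 MΩ.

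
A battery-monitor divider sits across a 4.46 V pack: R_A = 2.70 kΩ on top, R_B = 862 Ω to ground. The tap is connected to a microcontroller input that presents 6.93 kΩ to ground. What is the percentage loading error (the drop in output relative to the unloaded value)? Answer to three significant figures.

8.62 %

The divider's output (Thévenin) resistance is R_A‖R_B = 653.4 Ω.
Fractional drop under load = R_th/(R_th + R_L) = 653.4 / (653.4 + 6930) = 0.08616.
So the output falls by 8.62 %.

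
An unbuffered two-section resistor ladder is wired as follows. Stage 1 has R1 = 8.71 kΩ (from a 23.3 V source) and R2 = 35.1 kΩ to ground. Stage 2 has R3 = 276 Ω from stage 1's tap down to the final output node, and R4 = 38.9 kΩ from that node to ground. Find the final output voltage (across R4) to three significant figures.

Stage 2 presents R3+R4 = 39180 Ω as a load on stage 1's tap.
Stage 1's lower leg becomes R2‖(R3+R4) = 18510 Ω, so V_mid = 23.3 × 18510/27220 = 15.85 V.
Stage 2 is itself unloaded: V_out = V_mid × R4/(R3+R4) = 15.85 × 38900/39180 = 15.7 V.

V_out ≈ 15.7 V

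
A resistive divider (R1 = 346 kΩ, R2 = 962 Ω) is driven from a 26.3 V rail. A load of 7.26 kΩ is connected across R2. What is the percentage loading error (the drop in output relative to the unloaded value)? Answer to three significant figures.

11.7 %

Unloaded V = 26.3 × 962/347000 = 0.072920 V.
Loaded: R2‖R_L = 849.4 Ω, giving V = 26.3 × 849.4/346800 = 0.064409 V.
Drop = (0.072920 − 0.064409) / 0.072920 = 11.7 %.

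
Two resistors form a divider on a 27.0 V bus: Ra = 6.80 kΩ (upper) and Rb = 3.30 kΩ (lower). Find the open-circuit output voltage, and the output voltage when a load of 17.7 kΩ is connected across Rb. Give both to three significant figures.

Open-circuit: V = 27.0 × 3.30/(6.80 + 3.30) = 8.82 V.
With the load, Rb becomes Rb‖R_L = 2.781 kΩ, so V = 27.0 × 2.781/9.581 = 7.84 V.

Unloaded: 8.82 V; loaded: 7.84 V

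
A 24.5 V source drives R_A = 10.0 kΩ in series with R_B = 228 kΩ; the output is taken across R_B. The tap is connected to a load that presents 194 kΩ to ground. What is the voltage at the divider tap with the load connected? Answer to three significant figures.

V_out ≈ 22.4 V

The load sits in parallel with R_B: R_B‖R_L = (228 × 194) / (228 + 194) = 104.8 kΩ.
V_out = 24.5 × 104.8 / (10.0 + 104.8) = 24.5 × 104.8/114.8 = 22.4 V.
(Unloaded it would have been 23.5 V.)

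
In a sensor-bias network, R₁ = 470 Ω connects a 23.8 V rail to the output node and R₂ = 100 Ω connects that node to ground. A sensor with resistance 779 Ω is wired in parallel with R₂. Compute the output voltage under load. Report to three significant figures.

The load sits in parallel with R₂: R₂‖R_L = (100 × 779) / (100 + 779) = 88.62 Ω.
V_out = 23.8 × 88.62 / (470 + 88.62) = 23.8 × 88.62/558.6 = 3.78 V.

V_out ≈ 3.78 V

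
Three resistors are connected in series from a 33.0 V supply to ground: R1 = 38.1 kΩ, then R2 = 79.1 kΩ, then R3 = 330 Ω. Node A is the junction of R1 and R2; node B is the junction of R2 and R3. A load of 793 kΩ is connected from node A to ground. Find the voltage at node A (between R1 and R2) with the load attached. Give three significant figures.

Below node A the series string R2+R3 = 79430 Ω sits in parallel with the 793000 Ω load: 72200 Ω.
V_A = 33.0 × 72200/(38100 + 72200) = 21.6 V.

V ≈ 21.6 V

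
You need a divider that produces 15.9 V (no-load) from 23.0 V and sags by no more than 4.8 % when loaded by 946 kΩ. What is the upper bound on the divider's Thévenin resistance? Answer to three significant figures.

Loading drop = R_th/(R_th + R_L) ≤ 0.0480, so R_th ≤ R_L · ε/(1−ε) = 946 kΩ × 0.0480/0.9520 = 47.7 kΩ.

R_th ≤ 47.7 kΩ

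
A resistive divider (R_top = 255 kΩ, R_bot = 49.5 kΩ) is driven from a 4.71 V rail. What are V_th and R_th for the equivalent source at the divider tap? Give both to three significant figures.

V_th is the open-circuit tap voltage: 4.71 × 49.5/(255 + 49.5) = 0.766 V.
With the supply zeroed, R_top and R_bot appear in parallel from the tap: R_th = R_top‖R_bot = (255 × 49.5)/304.5 = 41.5 kΩ.

V_th = 0.766 V, R_th = 41.5 kΩ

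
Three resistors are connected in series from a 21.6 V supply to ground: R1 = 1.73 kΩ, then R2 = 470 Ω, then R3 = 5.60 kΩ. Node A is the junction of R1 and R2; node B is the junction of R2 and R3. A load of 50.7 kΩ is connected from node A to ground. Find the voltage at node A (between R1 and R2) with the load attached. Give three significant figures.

Below node A the series string R2+R3 = 6070 Ω sits in parallel with the 50700 Ω load: 5421 Ω.
V_A = 21.6 × 5421/(1730 + 5421) = 16.4 V.

V ≈ 16.4 V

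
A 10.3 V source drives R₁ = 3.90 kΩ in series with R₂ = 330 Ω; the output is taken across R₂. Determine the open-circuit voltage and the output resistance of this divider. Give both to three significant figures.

V_th is the open-circuit tap voltage: 10.3 × 330/(3900 + 330) = 0.804 V.
With the supply zeroed, R₁ and R₂ appear in parallel from the tap: R_th = R₁‖R₂ = (3900 × 330)/4230 = 304 Ω.

V_th = 0.804 V, R_th = 304 Ω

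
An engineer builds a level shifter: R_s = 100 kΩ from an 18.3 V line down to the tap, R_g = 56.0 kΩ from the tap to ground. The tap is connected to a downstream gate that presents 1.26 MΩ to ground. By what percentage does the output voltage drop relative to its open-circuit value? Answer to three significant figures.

2.77 %

The divider's output (Thévenin) resistance is R_s‖R_g = 35.90 kΩ.
Fractional drop under load = R_th/(R_th + R_L) = 35.90 / (35.90 + 1260) = 0.02770.
So the output falls by 2.77 %.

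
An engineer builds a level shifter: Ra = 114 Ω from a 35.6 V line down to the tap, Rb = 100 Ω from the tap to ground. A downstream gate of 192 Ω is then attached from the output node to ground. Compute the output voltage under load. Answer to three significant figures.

V_out ≈ 13.0 V

The load sits in parallel with Rb: Rb‖R_L = (100 × 192) / (100 + 192) = 65.75 Ω.
V_out = 35.6 × 65.75 / (114 + 65.75) = 35.6 × 65.75/179.8 = 13.0 V.
(Unloaded it would have been 16.6 V.)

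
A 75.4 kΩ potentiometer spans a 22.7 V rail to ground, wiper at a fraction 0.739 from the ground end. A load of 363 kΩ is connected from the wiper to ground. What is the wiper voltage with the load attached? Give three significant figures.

V ≈ 16.1 V

The wiper splits the pot into (1−α)R = 19.68 kΩ above and αR = 55.72 kΩ below.
Lower section ‖ load = 48.31 kΩ.
V_wiper = 22.7 × 48.31/(19.68 + 48.31) = 16.1 V.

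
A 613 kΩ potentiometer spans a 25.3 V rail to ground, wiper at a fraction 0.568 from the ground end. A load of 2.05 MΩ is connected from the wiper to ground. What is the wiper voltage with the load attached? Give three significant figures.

V ≈ 13.4 V

The wiper splits the pot into (1−α)R = 264.8 kΩ above and αR = 348.2 kΩ below.
Lower section ‖ load = 297.6 kΩ.
V_wiper = 25.3 × 297.6/(264.8 + 297.6) = 13.4 V.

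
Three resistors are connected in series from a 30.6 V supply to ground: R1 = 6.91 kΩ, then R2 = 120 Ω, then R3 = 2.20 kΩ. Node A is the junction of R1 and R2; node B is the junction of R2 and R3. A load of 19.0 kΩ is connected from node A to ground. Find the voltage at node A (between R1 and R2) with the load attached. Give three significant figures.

Below node A the series string R2+R3 = 2320 Ω sits in parallel with the 19000 Ω load: 2068 Ω.
V_A = 30.6 × 2068/(6910 + 2068) = 7.05 V.

V ≈ 7.05 V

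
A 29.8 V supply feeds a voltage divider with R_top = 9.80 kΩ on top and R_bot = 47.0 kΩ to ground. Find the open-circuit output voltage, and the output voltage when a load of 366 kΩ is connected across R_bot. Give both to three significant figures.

Unloaded: 24.7 V; loaded: 24.1 V

Open-circuit: V = 29.8 × 47.0/(9.80 + 47.0) = 24.7 V.
With the load, R_bot becomes R_bot‖R_L = 41.65 kΩ, so V = 29.8 × 41.65/51.45 = 24.1 V.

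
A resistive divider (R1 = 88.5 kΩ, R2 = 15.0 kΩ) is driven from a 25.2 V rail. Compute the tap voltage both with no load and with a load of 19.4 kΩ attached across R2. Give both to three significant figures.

Unloaded: 3.65 V; loaded: 2.20 V

Open-circuit: V = 25.2 × 15.0/(88.5 + 15.0) = 3.65 V.
With the load, R2 becomes R2‖R_L = 8.459 kΩ, so V = 25.2 × 8.459/96.96 = 2.20 V.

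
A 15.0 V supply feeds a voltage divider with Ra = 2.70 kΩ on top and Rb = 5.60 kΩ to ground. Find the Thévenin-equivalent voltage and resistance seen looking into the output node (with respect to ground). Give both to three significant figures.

V_th is the open-circuit tap voltage: 15.0 × 5.60/(2.70 + 5.60) = 10.1 V.
With the supply zeroed, Ra and Rb appear in parallel from the tap: R_th = Ra‖Rb = (2.70 × 5.60)/8.300 = 1.82 kΩ.

V_th = 10.1 V, R_th = 1.82 kΩ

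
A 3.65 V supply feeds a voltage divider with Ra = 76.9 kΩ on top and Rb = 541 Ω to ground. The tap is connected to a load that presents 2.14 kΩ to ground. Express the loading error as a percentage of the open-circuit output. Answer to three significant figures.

20.1 %

The divider's output (Thévenin) resistance is Ra‖Rb = 537.2 Ω.
Fractional drop under load = R_th/(R_th + R_L) = 537.2 / (537.2 + 2140) = 0.2007.
So the output falls by 20.1 %.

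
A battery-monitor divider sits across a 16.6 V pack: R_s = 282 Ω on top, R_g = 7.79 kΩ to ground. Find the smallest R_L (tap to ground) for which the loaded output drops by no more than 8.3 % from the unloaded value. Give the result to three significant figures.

R_L(min) ≈ 3.01 kΩ

Output resistance R_th = R_s‖R_g = (282 × 7790)/8072 = 272.1 Ω.
The fractional drop is R_th/(R_th + R_L); requiring this ≤ 0.0830 gives R_L ≥ R_th(1/0.0830 − 1) = 272.1 × 11.05 = 3.01 kΩ.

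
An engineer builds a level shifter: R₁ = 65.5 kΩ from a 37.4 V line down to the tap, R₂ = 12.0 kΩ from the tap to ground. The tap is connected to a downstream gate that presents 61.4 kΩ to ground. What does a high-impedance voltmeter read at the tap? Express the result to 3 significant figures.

V_out ≈ 4.97 V

The load sits in parallel with R₂: R₂‖R_L = (12.0 × 61.4) / (12.0 + 61.4) = 10.04 kΩ.
V_out = 37.4 × 10.04 / (65.5 + 10.04) = 37.4 × 10.04/75.54 = 4.97 V.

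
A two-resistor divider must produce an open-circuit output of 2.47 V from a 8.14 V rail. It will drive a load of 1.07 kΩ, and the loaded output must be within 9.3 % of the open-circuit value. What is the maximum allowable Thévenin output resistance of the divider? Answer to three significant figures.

R_th ≤ 110 Ω

Loading drop = R_th/(R_th + R_L) ≤ 0.0930, so R_th ≤ R_L · ε/(1−ε) = 1.07 kΩ × 0.0930/0.9070 = 110 Ω.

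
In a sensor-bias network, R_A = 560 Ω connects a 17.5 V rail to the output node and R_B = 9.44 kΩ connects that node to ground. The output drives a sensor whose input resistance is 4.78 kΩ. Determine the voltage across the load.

The load sits in parallel with R_B: R_B‖R_L = (9440 × 4780) / (9440 + 4780) = 3173 Ω.
V_out = 17.5 × 3173 / (560 + 3173) = 17.5 × 3173/3733 = 14.9 V.
(Unloaded it would have been 16.5 V.)

V_out ≈ 14.9 V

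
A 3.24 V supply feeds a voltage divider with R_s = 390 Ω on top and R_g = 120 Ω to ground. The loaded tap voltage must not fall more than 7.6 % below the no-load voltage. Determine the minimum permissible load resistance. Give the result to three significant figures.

R_L(min) ≈ 1.12 kΩ

Output resistance R_th = R_s‖R_g = (390 × 120)/510.0 = 91.76 Ω.
The fractional drop is R_th/(R_th + R_L); requiring this ≤ 0.0760 gives R_L ≥ R_th(1/0.0760 − 1) = 91.76 × 12.16 = 1.12 kΩ.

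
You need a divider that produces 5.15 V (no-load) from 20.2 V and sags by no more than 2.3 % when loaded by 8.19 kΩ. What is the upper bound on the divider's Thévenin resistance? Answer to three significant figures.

R_th ≤ 193 Ω

Loading drop = R_th/(R_th + R_L) ≤ 0.0230, so R_th ≤ R_L · ε/(1−ε) = 8.19 kΩ × 0.0230/0.9770 = 193 Ω.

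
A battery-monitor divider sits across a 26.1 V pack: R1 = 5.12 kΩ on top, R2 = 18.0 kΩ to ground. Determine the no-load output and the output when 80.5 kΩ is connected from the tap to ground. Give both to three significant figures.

Unloaded: 20.3 V; loaded: 19.4 V

Open-circuit: V = 26.1 × 18.0/(5.12 + 18.0) = 20.3 V.
With the load, R2 becomes R2‖R_L = 14.71 kΩ, so V = 26.1 × 14.71/19.83 = 19.4 V.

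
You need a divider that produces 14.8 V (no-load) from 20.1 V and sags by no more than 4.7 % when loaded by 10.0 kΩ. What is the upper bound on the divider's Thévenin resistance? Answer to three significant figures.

Loading drop = R_th/(R_th + R_L) ≤ 0.0470, so R_th ≤ R_L · ε/(1−ε) = 10.0 kΩ × 0.0470/0.9530 = 493 Ω.
(Any R1, R2 with R2/(R1+R2) = 0.736 and R1‖R2 ≤ 493 Ω will meet the spec.)

R_th ≤ 493 Ω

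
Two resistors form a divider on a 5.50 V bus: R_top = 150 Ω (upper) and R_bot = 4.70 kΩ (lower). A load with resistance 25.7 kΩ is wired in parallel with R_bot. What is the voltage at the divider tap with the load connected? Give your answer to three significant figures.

V_out ≈ 5.30 V

The load sits in parallel with R_bot: R_bot‖R_L = (4700 × 25700) / (4700 + 25700) = 3973 Ω.
V_out = 5.50 × 3973 / (150 + 3973) = 5.50 × 3973/4123 = 5.30 V.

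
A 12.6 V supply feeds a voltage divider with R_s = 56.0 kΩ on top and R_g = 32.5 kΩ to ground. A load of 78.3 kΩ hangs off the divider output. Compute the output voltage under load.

The load sits in parallel with R_g: R_g‖R_L = (32.5 × 78.3) / (32.5 + 78.3) = 22.97 kΩ.
V_out = 12.6 × 22.97 / (56.0 + 22.97) = 12.6 × 22.97/78.97 = 3.66 V.

V_out ≈ 3.66 V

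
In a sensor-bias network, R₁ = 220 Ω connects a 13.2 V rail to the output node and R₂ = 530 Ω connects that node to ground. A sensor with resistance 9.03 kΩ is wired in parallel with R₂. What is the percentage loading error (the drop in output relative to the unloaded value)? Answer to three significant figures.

The divider's output (Thévenin) resistance is R₁‖R₂ = 155.5 Ω.
Fractional drop under load = R_th/(R_th + R_L) = 155.5 / (155.5 + 9030) = 0.01693.
So the output falls by 1.69 %.

1.69 %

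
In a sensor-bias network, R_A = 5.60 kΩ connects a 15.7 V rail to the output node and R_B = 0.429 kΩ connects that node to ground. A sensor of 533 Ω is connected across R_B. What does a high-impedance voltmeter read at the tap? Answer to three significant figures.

V_out ≈ 0.639 V

The load sits in parallel with R_B: R_B‖R_L = (429 × 533) / (429 + 533) = 237.7 Ω.
V_out = 15.7 × 237.7 / (5600 + 237.7) = 15.7 × 237.7/5838 = 0.639 V.
(Unloaded it would have been 1.12 V.)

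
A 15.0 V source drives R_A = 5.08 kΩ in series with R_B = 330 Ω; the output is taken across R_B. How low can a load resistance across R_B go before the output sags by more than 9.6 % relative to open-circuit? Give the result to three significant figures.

Output resistance R_th = R_A‖R_B = (5080 × 330)/5410 = 309.9 Ω.
The fractional drop is R_th/(R_th + R_L); requiring this ≤ 0.0960 gives R_L ≥ R_th(1/0.0960 − 1) = 309.9 × 9.417 = 2.92 kΩ.

R_L(min) ≈ 2.92 kΩ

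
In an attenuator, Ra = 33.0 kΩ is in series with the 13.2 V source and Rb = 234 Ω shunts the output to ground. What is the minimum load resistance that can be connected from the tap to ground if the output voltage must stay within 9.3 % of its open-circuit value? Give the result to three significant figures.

R_L(min) ≈ 2.27 kΩ

Output resistance R_th = Ra‖Rb = (33000 × 234)/33230 = 232.4 Ω.
The fractional drop is R_th/(R_th + R_L); requiring this ≤ 0.0930 gives R_L ≥ R_th(1/0.0930 − 1) = 232.4 × 9.753 = 2.27 kΩ.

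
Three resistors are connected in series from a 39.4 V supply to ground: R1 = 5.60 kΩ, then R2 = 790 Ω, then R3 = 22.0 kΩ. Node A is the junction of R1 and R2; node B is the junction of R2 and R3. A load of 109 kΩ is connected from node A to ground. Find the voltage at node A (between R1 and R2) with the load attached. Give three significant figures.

Below node A the series string R2+R3 = 22790 Ω sits in parallel with the 109000 Ω load: 18850 Ω.
V_A = 39.4 × 18850/(5600 + 18850) = 30.4 V.

V ≈ 30.4 V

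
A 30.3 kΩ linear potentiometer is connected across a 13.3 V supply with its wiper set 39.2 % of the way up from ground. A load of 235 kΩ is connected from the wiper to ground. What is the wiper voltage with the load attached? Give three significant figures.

The wiper splits the pot into (1−α)R = 18.42 kΩ above and αR = 11.88 kΩ below.
Lower section ‖ load = 11.31 kΩ.
V_wiper = 13.3 × 11.31/(18.42 + 11.31) = 5.06 V.

V ≈ 5.06 V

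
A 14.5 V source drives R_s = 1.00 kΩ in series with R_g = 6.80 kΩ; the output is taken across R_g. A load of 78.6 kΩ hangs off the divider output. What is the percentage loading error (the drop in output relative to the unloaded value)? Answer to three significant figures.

1.10 %

The divider's output (Thévenin) resistance is R_s‖R_g = 0.8718 kΩ.
Fractional drop under load = R_th/(R_th + R_L) = 0.8718 / (0.8718 + 78.6) = 0.01097.
So the output falls by 1.10 %.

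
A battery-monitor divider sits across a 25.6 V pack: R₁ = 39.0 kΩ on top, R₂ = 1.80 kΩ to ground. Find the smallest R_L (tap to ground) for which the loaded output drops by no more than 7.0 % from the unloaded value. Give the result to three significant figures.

Output resistance R_th = R₁‖R₂ = (39.0 × 1.80)/40.80 = 1.721 kΩ.
The fractional drop is R_th/(R_th + R_L); requiring this ≤ 0.0700 gives R_L ≥ R_th(1/0.0700 − 1) = 1.721 × 13.29 = 22.9 kΩ.

R_L(min) ≈ 22.9 kΩ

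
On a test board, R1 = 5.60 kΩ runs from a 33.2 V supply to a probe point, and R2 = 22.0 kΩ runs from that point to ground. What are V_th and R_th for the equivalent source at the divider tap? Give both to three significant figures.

V_th is the open-circuit tap voltage: 33.2 × 22.0/(5.60 + 22.0) = 26.5 V.
With the supply zeroed, R1 and R2 appear in parallel from the tap: R_th = R1‖R2 = (5.60 × 22.0)/27.60 = 4.46 kΩ.

V_th = 26.5 V, R_th = 4.46 kΩ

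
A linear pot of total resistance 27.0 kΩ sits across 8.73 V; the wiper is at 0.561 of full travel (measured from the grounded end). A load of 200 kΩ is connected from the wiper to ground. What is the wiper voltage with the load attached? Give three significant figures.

The wiper splits the pot into (1−α)R = 11.85 kΩ above and αR = 15.15 kΩ below.
Lower section ‖ load = 14.08 kΩ.
V_wiper = 8.73 × 14.08/(11.85 + 14.08) = 4.74 V.

V ≈ 4.74 V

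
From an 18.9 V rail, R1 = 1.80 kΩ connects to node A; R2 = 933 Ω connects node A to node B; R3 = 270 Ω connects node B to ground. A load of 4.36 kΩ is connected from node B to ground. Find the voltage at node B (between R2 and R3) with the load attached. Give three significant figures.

At node B, R3 is in parallel with the load: R3‖R_L = 254.3 Ω.
Below node A the resistance is R2 + (R3‖R_L) = 1187 Ω, so V_A = 18.9 × 1187/2987 = 7.512 V.
Then V_B = V_A × (R3‖R_L)/(R2 + R3‖R_L) = 7.512 × 254.3/1187 = 1.61 V.

V ≈ 1.61 V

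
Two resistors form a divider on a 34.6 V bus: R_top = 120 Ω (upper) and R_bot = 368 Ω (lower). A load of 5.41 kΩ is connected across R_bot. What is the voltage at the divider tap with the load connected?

The load sits in parallel with R_bot: R_bot‖R_L = (368 × 5410) / (368 + 5410) = 344.6 Ω.
V_out = 34.6 × 344.6 / (120 + 344.6) = 34.6 × 344.6/464.6 = 25.7 V.

V_out ≈ 25.7 V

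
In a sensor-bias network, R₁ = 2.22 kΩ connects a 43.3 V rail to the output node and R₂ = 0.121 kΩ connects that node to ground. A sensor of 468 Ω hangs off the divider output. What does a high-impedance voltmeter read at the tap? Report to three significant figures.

V_out ≈ 1.80 V

The load sits in parallel with R₂: R₂‖R_L = (121 × 468) / (121 + 468) = 96.14 Ω.
V_out = 43.3 × 96.14 / (2220 + 96.14) = 43.3 × 96.14/2316 = 1.80 V.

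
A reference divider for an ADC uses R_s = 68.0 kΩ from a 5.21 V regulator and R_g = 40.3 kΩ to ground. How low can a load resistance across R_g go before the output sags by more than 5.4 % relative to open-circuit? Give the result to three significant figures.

R_L(min) ≈ 443 kΩ

Output resistance R_th = R_s‖R_g = (68.0 × 40.3)/108.3 = 25.30 kΩ.
The fractional drop is R_th/(R_th + R_L); requiring this ≤ 0.0540 gives R_L ≥ R_th(1/0.0540 − 1) = 25.30 × 17.52 = 443 kΩ.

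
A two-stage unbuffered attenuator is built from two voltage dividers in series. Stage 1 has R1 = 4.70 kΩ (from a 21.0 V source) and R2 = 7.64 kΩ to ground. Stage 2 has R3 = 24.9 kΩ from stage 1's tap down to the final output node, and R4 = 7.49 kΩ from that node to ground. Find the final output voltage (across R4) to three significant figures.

Stage 2 presents R3+R4 = 32.39 kΩ as a load on stage 1's tap.
Stage 1's lower leg becomes R2‖(R3+R4) = 6.182 kΩ, so V_mid = 21.0 × 6.182/10.88 = 11.93 V.
Stage 2 is itself unloaded: V_out = V_mid × R4/(R3+R4) = 11.93 × 7.49/32.39 = 2.76 V.

V_out ≈ 2.76 V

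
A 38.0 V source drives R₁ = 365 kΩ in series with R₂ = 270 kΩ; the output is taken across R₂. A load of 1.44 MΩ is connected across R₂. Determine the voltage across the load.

V_out ≈ 14.6 V

The load sits in parallel with R₂: R₂‖R_L = (270 × 1440) / (270 + 1440) = 227.4 kΩ.
V_out = 38.0 × 227.4 / (365 + 227.4) = 38.0 × 227.4/592.4 = 14.6 V.
(Unloaded it would have been 16.2 V.)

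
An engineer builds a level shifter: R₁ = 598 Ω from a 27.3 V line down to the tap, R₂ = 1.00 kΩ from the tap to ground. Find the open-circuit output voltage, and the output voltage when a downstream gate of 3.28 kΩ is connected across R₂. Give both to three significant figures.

Unloaded: 17.1 V; loaded: 15.3 V

Open-circuit: V = 27.3 × 1000/(598 + 1000) = 17.1 V.
With the load, R₂ becomes R₂‖R_L = 766.4 Ω, so V = 27.3 × 766.4/1364 = 15.3 V.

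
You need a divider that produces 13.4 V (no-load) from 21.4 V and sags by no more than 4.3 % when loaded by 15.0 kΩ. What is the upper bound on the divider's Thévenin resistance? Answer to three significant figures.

R_th ≤ 674 Ω

Loading drop = R_th/(R_th + R_L) ≤ 0.0430, so R_th ≤ R_L · ε/(1−ε) = 15.0 kΩ × 0.0430/0.9570 = 674 Ω.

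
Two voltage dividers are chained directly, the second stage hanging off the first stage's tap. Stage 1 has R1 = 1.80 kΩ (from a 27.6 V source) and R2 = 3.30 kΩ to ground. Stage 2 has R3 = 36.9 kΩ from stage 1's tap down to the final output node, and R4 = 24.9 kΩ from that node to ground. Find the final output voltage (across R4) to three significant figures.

Stage 2 presents R3+R4 = 61.80 kΩ as a load on stage 1's tap.
Stage 1's lower leg becomes R2‖(R3+R4) = 3.133 kΩ, so V_mid = 27.6 × 3.133/4.933 = 17.53 V.
Stage 2 is itself unloaded: V_out = V_mid × R4/(R3+R4) = 17.53 × 24.9/61.80 = 7.06 V.

V_out ≈ 7.06 V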